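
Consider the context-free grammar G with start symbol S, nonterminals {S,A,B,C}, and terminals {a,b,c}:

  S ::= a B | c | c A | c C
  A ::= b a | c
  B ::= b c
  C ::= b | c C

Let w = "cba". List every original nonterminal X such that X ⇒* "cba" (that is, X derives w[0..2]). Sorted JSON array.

CNF form of G:
  S -> T1 B | T2 A | T2 C | c
  A -> T0 T1 | c
  B -> T0 T2
  C -> T2 C | b
  T0 -> b
  T1 -> a
  T2 -> c

CYK fill — only the sub-triangle for w[0..2]:
  [0..0]={A,S,T2}  "c"  orig:{A,S}
  [1..1]={C,T0}  "b"  orig:{C}
  [2..2]={T1}  "a"  orig:{}
  [0..1]={C,S}  "cb"
  [1..2]={A}  "ba"
  [0..2]={S}  "cba"

Original NTs in T[0,2] deriving "cba": ["S"]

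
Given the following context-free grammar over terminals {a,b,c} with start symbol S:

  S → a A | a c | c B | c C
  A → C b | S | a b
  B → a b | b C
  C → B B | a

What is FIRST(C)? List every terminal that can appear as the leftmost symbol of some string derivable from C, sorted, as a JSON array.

FIRST sets, iterate to fixpoint:
iter 1:
  A via A→a b: +{a}
  B via B→a b: +{a}
  B via B→b C: +{b}
  C via C→B B: +{a,b}
  S via S→a A: +{a}
  S via S→c B: +{c}
  FIRST[S]={a,c}  FIRST[A]={a}  FIRST[B]={a,b}  FIRST[C]={a,b}
iter 2:
  A via A→C b: +{b}
  A via A→S: +{c}
  FIRST[S]={a,c}  FIRST[A]={a,b,c}  FIRST[B]={a,b}  FIRST[C]={a,b}
iter 3: (no change)
  FIRST[S]={a,c}  FIRST[A]={a,b,c}  FIRST[B]={a,b}  FIRST[C]={a,b}

FIRST(C) = ["a", "b"]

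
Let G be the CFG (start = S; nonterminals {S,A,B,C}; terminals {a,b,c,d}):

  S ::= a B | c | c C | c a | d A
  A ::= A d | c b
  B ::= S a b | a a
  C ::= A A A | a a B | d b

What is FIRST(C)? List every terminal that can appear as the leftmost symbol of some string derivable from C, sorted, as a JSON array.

Compute FIRST by fixpoint:
round 1:
  A via A→c b: +{c}
  B via B→a a: +{a}
  C via C→A A A: +{c}
  C via C→a a B: +{a}
  C via C→d b: +{d}
  S via S→a B: +{a}
  S via S→c: +{c}
  S via S→d A: +{d}
  FIRST(S)={a,c,d}  FIRST(A)={c}  FIRST(B)={a}  FIRST(C)={a,c,d}
round 2:
  B via B→S a b: +{c,d}
  FIRST(S)={a,c,d}  FIRST(A)={c}  FIRST(B)={a,c,d}  FIRST(C)={a,c,d}
round 3: (stable)
  FIRST(S)={a,c,d}  FIRST(A)={c}  FIRST(B)={a,c,d}  FIRST(C)={a,c,d}

FIRST(C) = ["a", "c", "d"]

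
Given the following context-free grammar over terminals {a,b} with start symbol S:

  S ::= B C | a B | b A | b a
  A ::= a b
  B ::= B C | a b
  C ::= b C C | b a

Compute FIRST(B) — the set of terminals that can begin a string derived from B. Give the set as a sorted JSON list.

FIRST iteration:
round 1:
  A via A→a b: +{a}
  B via B→a b: +{a}
  C via C→b C C: +{b}
  S via S→B C: +{a}
  S via S→b A: +{b}
  FIRST[S]={a,b}  FIRST[A]={a}  FIRST[B]={a}  FIRST[C]={b}
round 2: done
  FIRST[S]={a,b}  FIRST[A]={a}  FIRST[B]={a}  FIRST[C]={b}

FIRST(B) = ["a"]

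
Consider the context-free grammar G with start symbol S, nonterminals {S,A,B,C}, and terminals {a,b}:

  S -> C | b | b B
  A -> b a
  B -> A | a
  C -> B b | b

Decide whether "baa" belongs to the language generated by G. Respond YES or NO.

CNF form of G:
  S -> B T0 | T0 B | b
  A -> T0 T1
  B -> T0 T1 | a
  C -> B T0 | b
  T0 -> b
  T1 -> a

Fill CYK table bottom-up:
  cell(0,0) b: {C,S,T0}  orig:{C,S}
  cell(1,1) a: {B,T1}  orig:{B}
  cell(2,2) a: {B,T1}  orig:{B}
  cell(0,1) ba: {A,B,S}
  cell(1,2) aa: ∅
  cell(0,2) baa: ∅

S ∉ T[0,2] ⇒ NO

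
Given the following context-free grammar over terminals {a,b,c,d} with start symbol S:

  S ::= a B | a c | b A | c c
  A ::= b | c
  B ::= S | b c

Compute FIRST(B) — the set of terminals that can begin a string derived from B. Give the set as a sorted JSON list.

FIRST sets, iterate to fixpoint:
pass 1:
  A via A→b: +{b}
  A via A→c: +{c}
  B via B→b c: +{b}
  S via S→a B: +{a}
  S via S→b A: +{b}
  S via S→c c: +{c}
  FIRST(S)={a,b,c}  FIRST(A)={b,c}  FIRST(B)={b}
pass 2:
  B via B→S: +{a,c}
  FIRST(S)={a,b,c}  FIRST(A)={b,c}  FIRST(B)={a,b,c}
pass 3: (no change)
  FIRST(S)={a,b,c}  FIRST(A)={b,c}  FIRST(B)={a,b,c}

FIRST(B) = ["a", "b", "c"]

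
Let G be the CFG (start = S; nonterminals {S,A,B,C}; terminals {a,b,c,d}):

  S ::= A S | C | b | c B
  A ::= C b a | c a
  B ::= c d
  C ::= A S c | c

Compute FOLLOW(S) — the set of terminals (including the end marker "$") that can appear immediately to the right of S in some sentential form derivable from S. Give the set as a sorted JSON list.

Compute FIRST by fixpoint:
pass 1:
  A via A→c a: +{c}
  B via B→c d: +{c}
  C via C→A S c: +{c}
  S via S→A S: +{c}
  S via S→b: +{b}
  FIRST(S)={b,c}  FIRST(A)={c}  FIRST(B)={c}  FIRST(C)={c}
pass 2: done
  FIRST(S)={b,c}  FIRST(A)={c}  FIRST(B)={c}  FIRST(C)={c}

Compute FOLLOW by fixpoint:
FOLLOW(S) := {$}
round 1:
  A→C b a: FOLLOW(C) ⊇ FIRST(b) = {b}; new: +{b}
  C→A S c: FOLLOW(A) ⊇ FIRST(S) = {b,c}; new: +{b,c}
  C→A S c: FOLLOW(S) ⊇ FIRST(c) = {c}; new: +{c}
  S→C: FOLLOW(C) ⊇ FOLLOW(S) ⊇ {$,c}; new: +{$,c}
  S→c B: FOLLOW(B) ⊇ FOLLOW(S) ⊇ {$,c}; new: +{$,c}
  FOLLOW(S)={$,c}  FOLLOW(A)={b,c}  FOLLOW(B)={$,c}  FOLLOW(C)={$,b,c}
round 2: (no change)
  FOLLOW(S)={$,c}  FOLLOW(A)={b,c}  FOLLOW(B)={$,c}  FOLLOW(C)={$,b,c}

FOLLOW(S) = ["$", "c"]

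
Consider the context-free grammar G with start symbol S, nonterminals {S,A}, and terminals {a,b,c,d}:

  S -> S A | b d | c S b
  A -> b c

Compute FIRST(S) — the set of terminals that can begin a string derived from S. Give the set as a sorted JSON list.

Compute FIRST by fixpoint:
iter 1:
  A via A→b c: +{b}
  S via S→b d: +{b}
  S via S→c S b: +{c}
  S: {b,c}  A: {b}
iter 2: — fixpoint
  S: {b,c}  A: {b}

FIRST(S) = ["b", "c"]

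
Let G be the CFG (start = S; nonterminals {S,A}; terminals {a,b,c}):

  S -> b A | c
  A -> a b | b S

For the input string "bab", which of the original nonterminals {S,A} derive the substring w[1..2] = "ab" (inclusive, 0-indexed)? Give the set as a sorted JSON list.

Convert to CNF:
  S -> T1 A | c
  A -> T0 T1 | T1 S
  T0 -> a
  T1 -> b

Fill CYK table bottom-up (cells [i..j] with 1 ≤ i ≤ j ≤ 2 only):
  [1..1]={T0}  "a"  orig:{}
  [2..2]={T1}  "b"  orig:{}
  [1..2]={A}  "ab"

Original NTs in T[1,2] deriving "ab": ["A"]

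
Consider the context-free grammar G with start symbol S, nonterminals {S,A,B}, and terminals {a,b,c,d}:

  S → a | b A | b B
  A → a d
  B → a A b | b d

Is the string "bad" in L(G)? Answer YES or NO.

Convert to CNF:
  S -> T2 A | T2 B | a
  A -> T0 T1
  B -> T0 X3 | T2 T1
  T0 -> a
  T1 -> d
  T2 -> b
  X3 -> A T2

CYK fill:
  [0..0]={T2}  "b"  orig:{}
  [1..1]={S,T0}  "a"  orig:{S}
  [2..2]={T1}  "d"  orig:{}
  [0..1]=∅  "ba"
  [1..2]={A}  "ad"
  [0..2]={S}  "bad"

S ∈ T[0,2] ⇒ YES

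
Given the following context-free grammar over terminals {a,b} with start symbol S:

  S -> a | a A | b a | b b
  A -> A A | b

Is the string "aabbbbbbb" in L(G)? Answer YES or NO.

Convert to CNF:
  S -> T0 A | T1 T0 | T1 T1 | a
  A -> A A | b
  T0 -> a
  T1 -> b

CYK fill:
  T[0,0] 'a' = {S,T0}  orig:{S}
  T[1,1] 'a' = {S,T0}  orig:{S}
  T[2,2] 'b' = {A,T1}  orig:{A}
  T[3,3] 'b' = {A,T1}  orig:{A}
  T[4,4] 'b' = {A,T1}  orig:{A}
  T[5,5] 'b' = {A,T1}  orig:{A}
  T[6,6] 'b' = {A,T1}  orig:{A}
  T[7,7] 'b' = {A,T1}  orig:{A}
  T[8,8] 'b' = {A,T1}  orig:{A}
  T[0,1] 'aa' = ∅
  T[1,2] 'ab' = {S}
  T[2,3] 'bb' = {A,S}
  T[3,4] 'bb' = {A,S}
  T[4,5] 'bb' = {A,S}
  T[5,6] 'bb' = {A,S}
  T[6,7] 'bb' = {A,S}
  T[7,8] 'bb' = {A,S}
  T[0,2] 'aab' = ∅
  T[1,3] 'abb' = {S}
  T[2,4] 'bbb' = {A}
  T[3,5] 'bbb' = {A}
  T[4,6] 'bbb' = {A}
  T[5,7] 'bbb' = {A}
  T[6,8] 'bbb' = {A}
  T[0,3] 'aabb' = ∅
  T[1,4] 'abbb' = {S}
  T[2,5] 'bbbb' = {A}
  T[3,6] 'bbbb' = {A}
  T[4,7] 'bbbb' = {A}
  T[5,8] 'bbbb' = {A}
  T[0,4] 'aabbb' = ∅
  T[1,5] 'abbbb' = {S}
  T[2,6] 'bbbbb' = {A}
  T[3,7] 'bbbbb' = {A}
  T[4,8] 'bbbbb' = {A}
  T[0,5] 'aabbbb' = ∅
  T[1,6] 'abbbbb' = {S}
  T[2,7] 'bbbbbb' = {A}
  T[3,8] 'bbbbbb' = {A}
  T[0,6] 'aabbbbb' = ∅
  T[1,7] 'abbbbbb' = {S}
  T[2,8] 'bbbbbbb' = {A}
  T[0,7] 'aabbbbbb' = ∅
  T[1,8] 'abbbbbbb' = {S}
  T[0,8] 'aabbbbbbb' = ∅

S ∉ T[0,8] ⇒ NO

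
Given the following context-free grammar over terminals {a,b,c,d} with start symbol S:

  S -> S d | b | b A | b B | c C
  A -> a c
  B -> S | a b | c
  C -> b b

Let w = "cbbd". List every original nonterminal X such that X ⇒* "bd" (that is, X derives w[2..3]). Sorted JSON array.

Convert to CNF:
  S -> S T2 | T1 C | T3 A | T3 B | b
  A -> T0 T1
  B -> S T2 | T0 T3 | T1 C | T3 A | T3 B | b | c
  C -> T3 T3
  T0 -> a
  T1 -> c
  T2 -> d
  T3 -> b

Fill CYK table bottom-up — only the sub-triangle for w[2..3]:
  [2..2]={B,S,T3}  "b"  orig:{B,S}
  [3..3]={T2}  "d"  orig:{}
  [2..3]={B,S}  "bd"

Original NTs in T[2,3] deriving "bd": ["B", "S"]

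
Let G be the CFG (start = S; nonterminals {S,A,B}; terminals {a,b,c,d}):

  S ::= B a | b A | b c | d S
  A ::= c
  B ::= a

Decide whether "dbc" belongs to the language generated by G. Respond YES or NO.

Convert to CNF:
  S -> B T0 | T1 A | T1 T2 | T3 S
  A -> c
  B -> a
  T0 -> a
  T1 -> b
  T2 -> c
  T3 -> d

CYK fill:
  cell(0,0) d: {T3}  orig:{}
  cell(1,1) b: {T1}  orig:{}
  cell(2,2) c: {A,T2}  orig:{A}
  cell(0,1) db: ∅
  cell(1,2) bc: {S}
  cell(0,2) dbc: {S}

S ∈ T[0,2] ⇒ YES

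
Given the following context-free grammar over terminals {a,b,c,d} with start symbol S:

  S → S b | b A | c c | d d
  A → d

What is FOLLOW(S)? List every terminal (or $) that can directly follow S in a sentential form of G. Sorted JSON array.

FIRST sets, iterate to fixpoint:
pass 1:
  A via A→d: +{d}
  S via S→b A: +{b}
  S via S→c c: +{c}
  S via S→d d: +{d}
  FIRST[S]={b,c,d}  FIRST[A]={d}
pass 2: — fixpoint
  FIRST[S]={b,c,d}  FIRST[A]={d}

Compute FOLLOW by fixpoint:
seed FOLLOW(S) with $
pass 1:
  S→S b: FOLLOW(S) ⊇ FIRST(b) = {b}; new: +{b}
  S→b A: FOLLOW(A) ⊇ FOLLOW(S) ⊇ {$,b}; new: +{$,b}
  S: {$,b}  A: {$,b}
pass 2: — fixpoint
  S: {$,b}  A: {$,b}

FOLLOW(S) = ["$", "b"]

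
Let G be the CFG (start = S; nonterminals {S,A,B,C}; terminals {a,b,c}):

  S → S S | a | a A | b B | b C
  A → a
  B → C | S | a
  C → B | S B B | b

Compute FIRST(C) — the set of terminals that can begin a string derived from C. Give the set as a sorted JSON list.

FIRST sets, iterate to fixpoint:
round 1:
  A via A→a: +{a}
  B via B→a: +{a}
  C via C→B: +{a}
  C via C→b: +{b}
  S via S→a: +{a}
  S via S→b B: +{b}
  FIRST(S)={a,b}  FIRST(A)={a}  FIRST(B)={a}  FIRST(C)={a,b}
round 2:
  B via B→C: +{b}
  FIRST(S)={a,b}  FIRST(A)={a}  FIRST(B)={a,b}  FIRST(C)={a,b}
round 3: (no change)
  FIRST(S)={a,b}  FIRST(A)={a}  FIRST(B)={a,b}  FIRST(C)={a,b}

FIRST(C) = ["a", "b"]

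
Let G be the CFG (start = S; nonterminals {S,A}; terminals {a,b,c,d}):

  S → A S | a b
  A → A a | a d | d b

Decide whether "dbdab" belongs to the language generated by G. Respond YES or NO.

CNF form of G:
  S -> A S | T0 T2
  A -> A T0 | T0 T1 | T1 T2
  T0 -> a
  T1 -> d
  T2 -> b

Fill CYK table bottom-up:
  [0..0]={T1}  "d"  orig:{}
  [1..1]={T2}  "b"  orig:{}
  [2..2]={T1}  "d"  orig:{}
  [3..3]={T0}  "a"  orig:{}
  [4..4]={T2}  "b"  orig:{}
  [0..1]={A}  "db"
  [1..2]=∅  "bd"
  [2..3]=∅  "da"
  [3..4]={S}  "ab"
  [0..2]=∅  "dbd"
  [1..3]=∅  "bda"
  [2..4]=∅  "dab"
  [0..3]=∅  "dbda"
  [1..4]=∅  "bdab"
  [0..4]=∅  "dbdab"

S ∉ T[0,4] ⇒ NO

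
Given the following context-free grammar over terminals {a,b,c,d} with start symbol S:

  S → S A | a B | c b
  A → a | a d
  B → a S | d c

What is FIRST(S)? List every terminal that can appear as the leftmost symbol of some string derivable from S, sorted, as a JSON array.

FIRST sets, iterate to fixpoint:
round 1:
  A via A→a: +{a}
  B via B→a S: +{a}
  B via B→d c: +{d}
  S via S→a B: +{a}
  S via S→c b: +{c}
  FIRST[S]={a,c}  FIRST[A]={a}  FIRST[B]={a,d}
round 2: (no change)
  FIRST[S]={a,c}  FIRST[A]={a}  FIRST[B]={a,d}

FIRST(S) = ["a", "c"]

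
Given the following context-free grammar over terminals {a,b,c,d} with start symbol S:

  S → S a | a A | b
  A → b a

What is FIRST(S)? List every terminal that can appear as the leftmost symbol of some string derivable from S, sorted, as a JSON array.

FIRST iteration:
iter 1:
  A via A→b a: +{b}
  S via S→a A: +{a}
  S via S→b: +{b}
  S: {a,b}  A: {b}
iter 2: (no change)
  S: {a,b}  A: {b}

FIRST(S) = ["a", "b"]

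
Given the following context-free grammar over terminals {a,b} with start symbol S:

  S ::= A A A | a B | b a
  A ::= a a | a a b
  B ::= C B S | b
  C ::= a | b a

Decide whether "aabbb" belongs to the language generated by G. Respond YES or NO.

Convert to CNF:
  S -> A X4 | T0 B | T1 T0
  A -> T0 T0 | T0 X2
  B -> C X3 | b
  C -> T1 T0 | a
  T0 -> a
  T1 -> b
  X2 -> T0 T1
  X3 -> B S
  X4 -> A A

CYK table (by increasing span):
  [0..0]={C,T0}  "a"  orig:{C}
  [1..1]={C,T0}  "a"  orig:{C}
  [2..2]={B,T1}  "b"  orig:{B}
  [3..3]={B,T1}  "b"  orig:{B}
  [4..4]={B,T1}  "b"  orig:{B}
  [0..1]={A}  "aa"
  [1..2]={S,X2}  "ab"  orig:{S}
  [2..3]=∅  "bb"
  [3..4]=∅  "bb"
  [0..2]={A}  "aab"
  [1..3]=∅  "abb"
  [2..4]=∅  "bbb"
  [0..3]=∅  "aabb"
  [1..4]=∅  "abbb"
  [0..4]=∅  "aabbb"

S ∉ T[0,4] ⇒ NO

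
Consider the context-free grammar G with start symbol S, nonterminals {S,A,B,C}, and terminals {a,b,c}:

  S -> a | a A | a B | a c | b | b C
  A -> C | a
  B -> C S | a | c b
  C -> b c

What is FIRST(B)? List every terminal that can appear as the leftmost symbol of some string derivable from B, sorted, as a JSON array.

FIRST iteration:
pass 1:
  A via A→a: +{a}
  B via B→a: +{a}
  B via B→c b: +{c}
  C via C→b c: +{b}
  S via S→a: +{a}
  S via S→b: +{b}
  FIRST(S)={a,b}  FIRST(A)={a}  FIRST(B)={a,c}  FIRST(C)={b}
pass 2:
  A via A→C: +{b}
  B via B→C S: +{b}
  FIRST(S)={a,b}  FIRST(A)={a,b}  FIRST(B)={a,b,c}  FIRST(C)={b}
pass 3: done
  FIRST(S)={a,b}  FIRST(A)={a,b}  FIRST(B)={a,b,c}  FIRST(C)={b}

FIRST(B) = ["a", "b", "c"]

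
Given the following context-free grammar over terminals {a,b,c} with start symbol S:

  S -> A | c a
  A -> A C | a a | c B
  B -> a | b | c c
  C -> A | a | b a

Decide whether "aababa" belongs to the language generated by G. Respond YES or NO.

CNF form of G:
  S -> A C | T0 T0 | T1 B | T1 T0
  A -> A C | T0 T0 | T1 B
  B -> T1 T1 | a | b
  C -> A C | T0 T0 | T1 B | T2 T0 | a
  T0 -> a
  T1 -> c
  T2 -> b

CYK table (by increasing span):
  cell(0,0) a: {B,C,T0}  orig:{B,C}
  cell(1,1) a: {B,C,T0}  orig:{B,C}
  cell(2,2) b: {B,T2}  orig:{B}
  cell(3,3) a: {B,C,T0}  orig:{B,C}
  cell(4,4) b: {B,T2}  orig:{B}
  cell(5,5) a: {B,C,T0}  orig:{B,C}
  cell(0,1) aa: {A,C,S}
  cell(1,2) ab: ∅
  cell(2,3) ba: {C}
  cell(3,4) ab: ∅
  cell(4,5) ba: {C}
  cell(0,2) aab: ∅
  cell(1,3) aba: ∅
  cell(2,4) bab: ∅
  cell(3,5) aba: ∅
  cell(0,3) aaba: {A,C,S}
  cell(1,4) abab: ∅
  cell(2,5) baba: ∅
  cell(0,4) aabab: ∅
  cell(1,5) ababa: ∅
  cell(0,5) aababa: {A,C,S}

S ∈ T[0,5] ⇒ YES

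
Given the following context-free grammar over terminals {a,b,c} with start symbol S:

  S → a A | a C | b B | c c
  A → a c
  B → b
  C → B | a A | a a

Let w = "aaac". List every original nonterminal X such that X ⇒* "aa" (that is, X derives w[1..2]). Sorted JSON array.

CNF form of G:
  S -> T0 A | T0 C | T1 T1 | T2 B
  A -> T0 T1
  B -> b
  C -> T0 A | T0 T0 | b
  T0 -> a
  T1 -> c
  T2 -> b

CYK table (by increasing span) (cells [i..j] with 1 ≤ i ≤ j ≤ 2 only):
  T[1,1] 'a' = {T0}  orig:{}
  T[2,2] 'a' = {T0}  orig:{}
  T[1,2] 'aa' = {C}

Original NTs in T[1,2] deriving "aa": ["C"]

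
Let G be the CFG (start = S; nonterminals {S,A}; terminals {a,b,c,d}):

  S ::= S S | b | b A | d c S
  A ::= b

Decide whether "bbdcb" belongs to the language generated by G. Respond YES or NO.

Convert to CNF:
  S -> S S | T0 A | T1 X3 | b
  A -> b
  T0 -> b
  T1 -> d
  T2 -> c
  X3 -> T2 S

CYK table (by increasing span):
  [0..0]={A,S,T0}  "b"  orig:{A,S}
  [1..1]={A,S,T0}  "b"  orig:{A,S}
  [2..2]={T1}  "d"  orig:{}
  [3..3]={T2}  "c"  orig:{}
  [4..4]={A,S,T0}  "b"  orig:{A,S}
  [0..1]={S}  "bb"
  [1..2]=∅  "bd"
  [2..3]=∅  "dc"
  [3..4]={X3}  "cb"  orig:{}
  [0..2]=∅  "bbd"
  [1..3]=∅  "bdc"
  [2..4]={S}  "dcb"
  [0..3]=∅  "bbdc"
  [1..4]={S}  "bdcb"
  [0..4]={S}  "bbdcb"

S ∈ T[0,4] ⇒ YES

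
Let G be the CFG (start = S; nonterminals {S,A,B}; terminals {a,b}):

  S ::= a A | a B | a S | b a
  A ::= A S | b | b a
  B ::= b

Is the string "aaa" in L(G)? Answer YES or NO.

Convert to CNF:
  S -> T0 T1 | T1 A | T1 B | T1 S
  A -> A S | T0 T1 | b
  B -> b
  T0 -> b
  T1 -> a

Fill CYK table bottom-up:
  [0..0]={T1}  "a"  orig:{}
  [1..1]={T1}  "a"  orig:{}
  [2..2]={T1}  "a"  orig:{}
  [0..1]=∅  "aa"
  [1..2]=∅  "aa"
  [0..2]=∅  "aaa"

S ∉ T[0,2] ⇒ NO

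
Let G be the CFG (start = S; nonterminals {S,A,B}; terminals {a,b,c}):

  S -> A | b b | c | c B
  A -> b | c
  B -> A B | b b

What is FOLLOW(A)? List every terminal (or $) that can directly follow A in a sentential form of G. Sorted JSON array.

Compute FIRST by fixpoint:
iter 1:
  A via A→b: +{b}
  A via A→c: +{c}
  B via B→A B: +{b,c}
  S via S→A: +{b,c}
  FIRST[S]={b,c}  FIRST[A]={b,c}  FIRST[B]={b,c}
iter 2: done
  FIRST[S]={b,c}  FIRST[A]={b,c}  FIRST[B]={b,c}

FOLLOW iteration:
initialize: $ ∈ FOLLOW(S)
round 1:
  B→A B: FOLLOW(A) ⊇ FIRST(B) = {b,c}; new: +{b,c}
  S→A: FOLLOW(A) ⊇ FOLLOW(S) ⊇ {$}; new: +{$}
  S→c B: FOLLOW(B) ⊇ FOLLOW(S) ⊇ {$}; new: +{$}
  FOLLOW(S)={$}  FOLLOW(A)={$,b,c}  FOLLOW(B)={$}
round 2: (stable)
  FOLLOW(S)={$}  FOLLOW(A)={$,b,c}  FOLLOW(B)={$}

FOLLOW(A) = ["$", "b", "c"]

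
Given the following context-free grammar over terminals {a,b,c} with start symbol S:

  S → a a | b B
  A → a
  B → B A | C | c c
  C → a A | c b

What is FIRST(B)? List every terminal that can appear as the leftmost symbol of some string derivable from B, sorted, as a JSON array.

FIRST iteration:
[1]
  A via A→a: +{a}
  B via B→c c: +{c}
  C via C→a A: +{a}
  C via C→c b: +{c}
  S via S→a a: +{a}
  S via S→b B: +{b}
  S: {a,b}  A: {a}  B: {c}  C: {a,c}
[2]
  B via B→C: +{a}
  S: {a,b}  A: {a}  B: {a,c}  C: {a,c}
[3] (no change)
  S: {a,b}  A: {a}  B: {a,c}  C: {a,c}

FIRST(B) = ["a", "c"]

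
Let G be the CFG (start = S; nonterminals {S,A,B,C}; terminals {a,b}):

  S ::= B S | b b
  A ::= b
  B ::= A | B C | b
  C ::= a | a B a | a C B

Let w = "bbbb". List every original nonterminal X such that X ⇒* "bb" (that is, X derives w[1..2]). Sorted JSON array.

Convert to CNF:
  S -> B S | T1 T1
  A -> b
  B -> B C | b
  C -> T0 X2 | T0 X3 | a
  T0 -> a
  T1 -> b
  X2 -> B T0
  X3 -> C B

Fill CYK table bottom-up (cells [i..j] with 1 ≤ i ≤ j ≤ 2 only):
  T[1,1] 'b' = {A,B,T1}  orig:{A,B}
  T[2,2] 'b' = {A,B,T1}  orig:{A,B}
  T[1,2] 'bb' = {S}

Original NTs in T[1,2] deriving "bb": ["S"]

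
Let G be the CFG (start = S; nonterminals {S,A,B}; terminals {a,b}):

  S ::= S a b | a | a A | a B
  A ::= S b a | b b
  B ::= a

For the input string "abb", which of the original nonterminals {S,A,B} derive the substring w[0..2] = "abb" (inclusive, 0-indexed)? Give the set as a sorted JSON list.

Convert to CNF:
  S -> S X3 | T1 A | T1 B | a
  A -> S X2 | T0 T0
  B -> a
  T0 -> b
  T1 -> a
  X2 -> T0 T1
  X3 -> T1 T0

Fill CYK table bottom-up (cells [i..j] with 0 ≤ i ≤ j ≤ 2 only):
  cell(0,0) a: {B,S,T1}  orig:{B,S}
  cell(1,1) b: {T0}  orig:{}
  cell(2,2) b: {T0}  orig:{}
  cell(0,1) ab: {X3}  orig:{}
  cell(1,2) bb: {A}
  cell(0,2) abb: {S}

Original NTs in T[0,2] deriving "abb": ["S"]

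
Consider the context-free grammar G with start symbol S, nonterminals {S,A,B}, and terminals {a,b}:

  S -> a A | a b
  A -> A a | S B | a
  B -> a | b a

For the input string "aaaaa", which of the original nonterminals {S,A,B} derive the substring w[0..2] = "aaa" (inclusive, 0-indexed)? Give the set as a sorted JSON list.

CNF form of G:
  S -> T0 A | T0 T1
  A -> A T0 | S B | a
  B -> T1 T0 | a
  T0 -> a
  T1 -> b

Fill CYK table bottom-up, restricted to cells inside w[0..2]:
  [0..0]={A,B,T0}  "a"  orig:{A,B}
  [1..1]={A,B,T0}  "a"  orig:{A,B}
  [2..2]={A,B,T0}  "a"  orig:{A,B}
  [0..1]={A,S}  "aa"
  [1..2]={A,S}  "aa"
  [0..2]={A,S}  "aaa"

Original NTs in T[0,2] deriving "aaa": ["A", "S"]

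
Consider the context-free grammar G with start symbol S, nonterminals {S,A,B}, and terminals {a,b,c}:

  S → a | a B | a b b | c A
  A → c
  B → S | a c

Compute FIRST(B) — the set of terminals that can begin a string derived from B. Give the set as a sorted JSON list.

FIRST iteration:
round 1:
  A via A→c: +{c}
  B via B→a c: +{a}
  S via S→a: +{a}
  S via S→c A: +{c}
  S: {a,c}  A: {c}  B: {a}
round 2:
  B via B→S: +{c}
  S: {a,c}  A: {c}  B: {a,c}
round 3: (stable)
  S: {a,c}  A: {c}  B: {a,c}

FIRST(B) = ["a", "c"]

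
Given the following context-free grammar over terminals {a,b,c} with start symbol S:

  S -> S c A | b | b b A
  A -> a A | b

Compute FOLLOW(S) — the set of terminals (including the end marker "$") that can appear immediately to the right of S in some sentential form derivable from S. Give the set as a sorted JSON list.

FIRST sets, iterate to fixpoint:
pass 1:
  A via A→a A: +{a}
  A via A→b: +{b}
  S via S→b: +{b}
  FIRST(S)={b}  FIRST(A)={a,b}
pass 2: (stable)
  FIRST(S)={b}  FIRST(A)={a,b}

Compute FOLLOW by fixpoint:
initialize: $ ∈ FOLLOW(S)
round 1:
  S→S c A: FOLLOW(S) ⊇ FIRST(c) = {c}; new: +{c}
  S→S c A: FOLLOW(A) ⊇ FOLLOW(S) ⊇ {$,c}; new: +{$,c}
  S: {$,c}  A: {$,c}
round 2: (stable)
  S: {$,c}  A: {$,c}

FOLLOW(S) = ["$", "c"]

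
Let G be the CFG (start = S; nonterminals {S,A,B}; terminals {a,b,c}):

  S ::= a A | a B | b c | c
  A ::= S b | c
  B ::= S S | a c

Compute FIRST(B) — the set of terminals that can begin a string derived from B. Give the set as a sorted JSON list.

FIRST sets, iterate to fixpoint:
[1]
  A via A→c: +{c}
  B via B→a c: +{a}
  S via S→a A: +{a}
  S via S→b c: +{b}
  S via S→c: +{c}
  FIRST(S)={a,b,c}  FIRST(A)={c}  FIRST(B)={a}
[2]
  A via A→S b: +{a,b}
  B via B→S S: +{b,c}
  FIRST(S)={a,b,c}  FIRST(A)={a,b,c}  FIRST(B)={a,b,c}
[3] (stable)
  FIRST(S)={a,b,c}  FIRST(A)={a,b,c}  FIRST(B)={a,b,c}

FIRST(B) = ["a", "b", "c"]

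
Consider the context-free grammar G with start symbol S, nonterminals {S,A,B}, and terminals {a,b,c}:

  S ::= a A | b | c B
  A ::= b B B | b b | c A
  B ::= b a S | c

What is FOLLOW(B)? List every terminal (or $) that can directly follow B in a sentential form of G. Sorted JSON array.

Compute FIRST by fixpoint:
pass 1:
  A via A→b B B: +{b}
  A via A→c A: +{c}
  B via B→b a S: +{b}
  B via B→c: +{c}
  S via S→a A: +{a}
  S via S→b: +{b}
  S via S→c B: +{c}
  FIRST(S)={a,b,c}  FIRST(A)={b,c}  FIRST(B)={b,c}
pass 2: (no change)
  FIRST(S)={a,b,c}  FIRST(A)={b,c}  FIRST(B)={b,c}

Compute FOLLOW by fixpoint:
seed FOLLOW(S) with $
pass 1:
  A→b B B: FOLLOW(B) ⊇ FIRST(B) = {b,c}; new: +{b,c}
  B→b a S: FOLLOW(S) ⊇ FOLLOW(B) ⊇ {b,c}; new: +{b,c}
  S→a A: FOLLOW(A) ⊇ FOLLOW(S) ⊇ {$,b,c}; new: +{$,b,c}
  S→c B: FOLLOW(B) ⊇ FOLLOW(S) ⊇ {$,b,c}; new: +{$}
  S: {$,b,c}  A: {$,b,c}  B: {$,b,c}
pass 2: done
  S: {$,b,c}  A: {$,b,c}  B: {$,b,c}

FOLLOW(B) = ["$", "b", "c"]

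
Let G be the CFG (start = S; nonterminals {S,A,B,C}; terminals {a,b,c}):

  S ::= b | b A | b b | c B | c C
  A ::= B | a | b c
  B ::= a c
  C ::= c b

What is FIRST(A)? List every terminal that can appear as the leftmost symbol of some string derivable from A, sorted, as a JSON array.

Compute FIRST by fixpoint:
pass 1:
  A via A→a: +{a}
  A via A→b c: +{b}
  B via B→a c: +{a}
  C via C→c b: +{c}
  S via S→b: +{b}
  S via S→c B: +{c}
  FIRST(S)={b,c}  FIRST(A)={a,b}  FIRST(B)={a}  FIRST(C)={c}
pass 2: done
  FIRST(S)={b,c}  FIRST(A)={a,b}  FIRST(B)={a}  FIRST(C)={c}

FIRST(A) = ["a", "b"]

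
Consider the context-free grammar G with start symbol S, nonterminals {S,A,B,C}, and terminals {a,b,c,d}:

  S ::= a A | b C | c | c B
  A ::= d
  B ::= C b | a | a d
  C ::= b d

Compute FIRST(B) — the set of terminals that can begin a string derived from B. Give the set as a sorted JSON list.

Compute FIRST by fixpoint:
[1]
  A via A→d: +{d}
  B via B→a: +{a}
  C via C→b d: +{b}
  S via S→a A: +{a}
  S via S→b C: +{b}
  S via S→c: +{c}
  S: {a,b,c}  A: {d}  B: {a}  C: {b}
[2]
  B via B→C b: +{b}
  S: {a,b,c}  A: {d}  B: {a,b}  C: {b}
[3] — fixpoint
  S: {a,b,c}  A: {d}  B: {a,b}  C: {b}

FIRST(B) = ["a", "b"]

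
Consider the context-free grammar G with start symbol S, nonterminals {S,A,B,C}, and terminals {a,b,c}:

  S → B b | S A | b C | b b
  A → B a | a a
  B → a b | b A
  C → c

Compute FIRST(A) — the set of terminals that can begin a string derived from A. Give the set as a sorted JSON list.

FIRST iteration:
pass 1:
  A via A→a a: +{a}
  B via B→a b: +{a}
  B via B→b A: +{b}
  C via C→c: +{c}
  S via S→B b: +{a,b}
  S: {a,b}  A: {a}  B: {a,b}  C: {c}
pass 2:
  A via A→B a: +{b}
  S: {a,b}  A: {a,b}  B: {a,b}  C: {c}
pass 3: — fixpoint
  S: {a,b}  A: {a,b}  B: {a,b}  C: {c}

FIRST(A) = ["a", "b"]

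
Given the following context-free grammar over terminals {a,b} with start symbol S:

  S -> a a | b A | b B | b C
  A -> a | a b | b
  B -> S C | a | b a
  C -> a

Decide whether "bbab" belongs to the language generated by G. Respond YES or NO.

CNF form of G:
  S -> T0 T0 | T1 A | T1 B | T1 C
  A -> T0 T1 | a | b
  B -> S C | T1 T0 | a
  C -> a
  T0 -> a
  T1 -> b

CYK fill:
  T[0,0] 'b' = {A,T1}  orig:{A}
  T[1,1] 'b' = {A,T1}  orig:{A}
  T[2,2] 'a' = {A,B,C,T0}  orig:{A,B,C}
  T[3,3] 'b' = {A,T1}  orig:{A}
  T[0,1] 'bb' = {S}
  T[1,2] 'ba' = {B,S}
  T[2,3] 'ab' = {A}
  T[0,2] 'bba' = {B,S}
  T[1,3] 'bab' = {S}
  T[0,3] 'bbab' = ∅

S ∉ T[0,3] ⇒ NO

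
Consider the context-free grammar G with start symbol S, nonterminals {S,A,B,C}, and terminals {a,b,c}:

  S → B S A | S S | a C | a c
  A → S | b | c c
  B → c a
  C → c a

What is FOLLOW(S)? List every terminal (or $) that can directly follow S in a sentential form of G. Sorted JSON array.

Compute FIRST by fixpoint:
iter 1:
  A via A→b: +{b}
  A via A→c c: +{c}
  B via B→c a: +{c}
  C via C→c a: +{c}
  S via S→B S A: +{c}
  S via S→a C: +{a}
  FIRST(S)={a,c}  FIRST(A)={b,c}  FIRST(B)={c}  FIRST(C)={c}
iter 2:
  A via A→S: +{a}
  FIRST(S)={a,c}  FIRST(A)={a,b,c}  FIRST(B)={c}  FIRST(C)={c}
iter 3: (stable)
  FIRST(S)={a,c}  FIRST(A)={a,b,c}  FIRST(B)={c}  FIRST(C)={c}

Compute FOLLOW by fixpoint:
initialize: $ ∈ FOLLOW(S)
[1]
  S→B S A: FOLLOW(B) ⊇ FIRST(S) = {a,c}; new: +{a,c}
  S→B S A: FOLLOW(S) ⊇ FIRST(A) = {a,b,c}; new: +{a,b,c}
  S→B S A: FOLLOW(A) ⊇ FOLLOW(S) ⊇ {$,a,b,c}; new: +{$,a,b,c}
  S→a C: FOLLOW(C) ⊇ FOLLOW(S) ⊇ {$,a,b,c}; new: +{$,a,b,c}
  FOLLOW[S]={$,a,b,c}  FOLLOW[A]={$,a,b,c}  FOLLOW[B]={a,c}  FOLLOW[C]={$,a,b,c}
[2] (stable)
  FOLLOW[S]={$,a,b,c}  FOLLOW[A]={$,a,b,c}  FOLLOW[B]={a,c}  FOLLOW[C]={$,a,b,c}

FOLLOW(S) = ["$", "a", "b", "c"]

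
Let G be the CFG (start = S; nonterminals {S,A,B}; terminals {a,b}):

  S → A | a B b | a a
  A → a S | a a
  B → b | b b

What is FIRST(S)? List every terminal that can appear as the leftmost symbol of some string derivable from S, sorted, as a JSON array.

FIRST sets, iterate to fixpoint:
round 1:
  A via A→a S: +{a}
  B via B→b: +{b}
  S via S→A: +{a}
  S: {a}  A: {a}  B: {b}
round 2: (stable)
  S: {a}  A: {a}  B: {b}

FIRST(S) = ["a"]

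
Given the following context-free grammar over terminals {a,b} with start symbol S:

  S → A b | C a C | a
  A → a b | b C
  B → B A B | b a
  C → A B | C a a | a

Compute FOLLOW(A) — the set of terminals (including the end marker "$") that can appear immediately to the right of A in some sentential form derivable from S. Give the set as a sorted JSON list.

FIRST sets, iterate to fixpoint:
iter 1:
  A via A→a b: +{a}
  A via A→b C: +{b}
  B via B→b a: +{b}
  C via C→A B: +{a,b}
  S via S→A b: +{a,b}
  FIRST[S]={a,b}  FIRST[A]={a,b}  FIRST[B]={b}  FIRST[C]={a,b}
iter 2: (stable)
  FIRST[S]={a,b}  FIRST[A]={a,b}  FIRST[B]={b}  FIRST[C]={a,b}

FOLLOW iteration:
initialize: $ ∈ FOLLOW(S)
iter 1:
  B→B A B: FOLLOW(B) ⊇ FIRST(A) = {a,b}; new: +{a,b}
  B→B A B: FOLLOW(A) ⊇ FIRST(B) = {b}; new: +{b}
  C→C a a: FOLLOW(C) ⊇ FIRST(a) = {a}; new: +{a}
  S→C a C: FOLLOW(C) ⊇ FOLLOW(S) ⊇ {$}; new: +{$}
  FOLLOW[S]={$}  FOLLOW[A]={b}  FOLLOW[B]={a,b}  FOLLOW[C]={$,a}
iter 2:
  A→b C: FOLLOW(C) ⊇ FOLLOW(A) ⊇ {b}; new: +{b}
  C→A B: FOLLOW(B) ⊇ FOLLOW(C) ⊇ {$,a,b}; new: +{$}
  FOLLOW[S]={$}  FOLLOW[A]={b}  FOLLOW[B]={$,a,b}  FOLLOW[C]={$,a,b}
iter 3: done
  FOLLOW[S]={$}  FOLLOW[A]={b}  FOLLOW[B]={$,a,b}  FOLLOW[C]={$,a,b}

FOLLOW(A) = ["b"]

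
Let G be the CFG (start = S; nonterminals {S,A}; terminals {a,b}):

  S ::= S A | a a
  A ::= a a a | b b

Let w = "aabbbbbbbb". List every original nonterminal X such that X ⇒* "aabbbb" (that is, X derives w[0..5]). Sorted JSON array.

Convert to CNF:
  S -> S A | T0 T0
  A -> T0 X2 | T1 T1
  T0 -> a
  T1 -> b
  X2 -> T0 T0

Fill CYK table bottom-up (cells [i..j] with 0 ≤ i ≤ j ≤ 5 only):
  [0..0]={T0}  "a"  orig:{}
  [1..1]={T0}  "a"  orig:{}
  [2..2]={T1}  "b"  orig:{}
  [3..3]={T1}  "b"  orig:{}
  [4..4]={T1}  "b"  orig:{}
  [5..5]={T1}  "b"  orig:{}
  [0..1]={S,X2}  "aa"  orig:{S}
  [1..2]=∅  "ab"
  [2..3]={A}  "bb"
  [3..4]={A}  "bb"
  [4..5]={A}  "bb"
  [0..2]=∅  "aab"
  [1..3]=∅  "abb"
  [2..4]=∅  "bbb"
  [3..5]=∅  "bbb"
  [0..3]={S}  "aabb"
  [1..4]=∅  "abbb"
  [2..5]=∅  "bbbb"
  [0..4]=∅  "aabbb"
  [1..5]=∅  "abbbb"
  [0..5]={S}  "aabbbb"

Original NTs in T[0,5] deriving "aabbbb": ["S"]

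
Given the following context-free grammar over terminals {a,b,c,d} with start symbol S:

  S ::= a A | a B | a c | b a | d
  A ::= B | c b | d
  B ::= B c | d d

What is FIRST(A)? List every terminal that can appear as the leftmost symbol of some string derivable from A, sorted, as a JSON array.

Compute FIRST by fixpoint:
round 1:
  A via A→c b: +{c}
  A via A→d: +{d}
  B via B→d d: +{d}
  S via S→a A: +{a}
  S via S→b a: +{b}
  S via S→d: +{d}
  FIRST[S]={a,b,d}  FIRST[A]={c,d}  FIRST[B]={d}
round 2: done
  FIRST[S]={a,b,d}  FIRST[A]={c,d}  FIRST[B]={d}

FIRST(A) = ["c", "d"]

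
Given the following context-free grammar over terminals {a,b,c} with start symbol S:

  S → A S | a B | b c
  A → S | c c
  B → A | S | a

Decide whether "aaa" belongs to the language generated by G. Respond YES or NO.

Convert to CNF:
  S -> A S | T0 B | T1 T2
  A -> A S | T0 B | T1 T2 | T2 T2
  B -> A S | T0 B | T1 T2 | T2 T2 | a
  T0 -> a
  T1 -> b
  T2 -> c

Fill CYK table bottom-up:
  T[0,0] 'a' = {B,T0}  orig:{B}
  T[1,1] 'a' = {B,T0}  orig:{B}
  T[2,2] 'a' = {B,T0}  orig:{B}
  T[0,1] 'aa' = {A,B,S}
  T[1,2] 'aa' = {A,B,S}
  T[0,2] 'aaa' = {A,B,S}

S ∈ T[0,2] ⇒ YES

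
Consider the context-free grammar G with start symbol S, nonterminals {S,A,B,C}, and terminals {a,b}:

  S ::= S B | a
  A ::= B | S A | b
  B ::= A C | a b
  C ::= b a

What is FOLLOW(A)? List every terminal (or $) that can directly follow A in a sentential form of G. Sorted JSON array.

Compute FIRST by fixpoint:
iter 1:
  A via A→b: +{b}
  B via B→A C: +{b}
  B via B→a b: +{a}
  C via C→b a: +{b}
  S via S→a: +{a}
  FIRST[S]={a}  FIRST[A]={b}  FIRST[B]={a,b}  FIRST[C]={b}
iter 2:
  A via A→B: +{a}
  FIRST[S]={a}  FIRST[A]={a,b}  FIRST[B]={a,b}  FIRST[C]={b}
iter 3: (no change)
  FIRST[S]={a}  FIRST[A]={a,b}  FIRST[B]={a,b}  FIRST[C]={b}

Compute FOLLOW by fixpoint:
FOLLOW(S) := {$}
pass 1:
  A→S A: FOLLOW(S) ⊇ FIRST(A) = {a,b}; new: +{a,b}
  B→A C: FOLLOW(A) ⊇ FIRST(C) = {b}; new: +{b}
  S→S B: FOLLOW(B) ⊇ FOLLOW(S) ⊇ {$,a,b}; new: +{$,a,b}
  FOLLOW[S]={$,a,b}  FOLLOW[A]={b}  FOLLOW[B]={$,a,b}  FOLLOW[C]={}
pass 2:
  B→A C: FOLLOW(C) ⊇ FOLLOW(B) ⊇ {$,a,b}; new: +{$,a,b}
  FOLLOW[S]={$,a,b}  FOLLOW[A]={b}  FOLLOW[B]={$,a,b}  FOLLOW[C]={$,a,b}
pass 3: (no change)
  FOLLOW[S]={$,a,b}  FOLLOW[A]={b}  FOLLOW[B]={$,a,b}  FOLLOW[C]={$,a,b}

FOLLOW(A) = ["b"]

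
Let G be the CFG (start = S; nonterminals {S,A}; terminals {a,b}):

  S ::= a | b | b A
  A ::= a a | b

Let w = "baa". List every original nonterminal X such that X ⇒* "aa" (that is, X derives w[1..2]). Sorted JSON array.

CNF form of G:
  S -> T1 A | a | b
  A -> T0 T0 | b
  T0 -> a
  T1 -> b

CYK fill, restricted to cells inside w[1..2]:
  [1..1]={S,T0}  "a"  orig:{S}
  [2..2]={S,T0}  "a"  orig:{S}
  [1..2]={A}  "aa"

Original NTs in T[1,2] deriving "aa": ["A"]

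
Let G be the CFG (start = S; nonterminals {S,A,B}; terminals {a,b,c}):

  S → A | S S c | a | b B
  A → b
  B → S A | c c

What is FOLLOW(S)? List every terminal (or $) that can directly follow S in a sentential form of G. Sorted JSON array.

Compute FIRST by fixpoint:
[1]
  A via A→b: +{b}
  B via B→c c: +{c}
  S via S→A: +{b}
  S via S→a: +{a}
  FIRST[S]={a,b}  FIRST[A]={b}  FIRST[B]={c}
[2]
  B via B→S A: +{a,b}
  FIRST[S]={a,b}  FIRST[A]={b}  FIRST[B]={a,b,c}
[3] done
  FIRST[S]={a,b}  FIRST[A]={b}  FIRST[B]={a,b,c}

Compute FOLLOW by fixpoint:
initialize: $ ∈ FOLLOW(S)
iter 1:
  B→S A: FOLLOW(S) ⊇ FIRST(A) = {b}; new: +{b}
  S→A: FOLLOW(A) ⊇ FOLLOW(S) ⊇ {$,b}; new: +{$,b}
  S→S S c: FOLLOW(S) ⊇ FIRST(S) = {a,b}; new: +{a}
  S→S S c: FOLLOW(S) ⊇ FIRST(c) = {c}; new: +{c}
  S→b B: FOLLOW(B) ⊇ FOLLOW(S) ⊇ {$,a,b,c}; new: +{$,a,b,c}
  S: {$,a,b,c}  A: {$,b}  B: {$,a,b,c}
iter 2:
  B→S A: FOLLOW(A) ⊇ FOLLOW(B) ⊇ {$,a,b,c}; new: +{a,c}
  S: {$,a,b,c}  A: {$,a,b,c}  B: {$,a,b,c}
iter 3: (no change)
  S: {$,a,b,c}  A: {$,a,b,c}  B: {$,a,b,c}

FOLLOW(S) = ["$", "a", "b", "c"]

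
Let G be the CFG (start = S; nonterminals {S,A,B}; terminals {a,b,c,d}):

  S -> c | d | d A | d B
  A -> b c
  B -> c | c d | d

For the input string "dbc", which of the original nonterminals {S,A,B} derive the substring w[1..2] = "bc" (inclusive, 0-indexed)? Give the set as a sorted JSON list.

CNF form of G:
  S -> T2 A | T2 B | c | d
  A -> T0 T1
  B -> T1 T2 | c | d
  T0 -> b
  T1 -> c
  T2 -> d

Fill CYK table bottom-up — only the sub-triangle for w[1..2]:
  cell(1,1) b: {T0}  orig:{}
  cell(2,2) c: {B,S,T1}  orig:{B,S}
  cell(1,2) bc: {A}

Original NTs in T[1,2] deriving "bc": ["A"]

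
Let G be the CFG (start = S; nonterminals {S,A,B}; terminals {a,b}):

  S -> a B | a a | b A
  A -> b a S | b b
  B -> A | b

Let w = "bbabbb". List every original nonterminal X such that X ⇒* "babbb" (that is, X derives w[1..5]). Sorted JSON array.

Convert to CNF:
  S -> T0 A | T1 B | T1 T1
  A -> T0 T0 | T0 X2
  B -> T0 T0 | T0 X3 | b
  T0 -> b
  T1 -> a
  X2 -> T1 S
  X3 -> T1 S

Fill CYK table bottom-up (cells [i..j] with 1 ≤ i ≤ j ≤ 5 only):
  T[1,1] 'b' = {B,T0}  orig:{B}
  T[2,2] 'a' = {T1}  orig:{}
  T[3,3] 'b' = {B,T0}  orig:{B}
  T[4,4] 'b' = {B,T0}  orig:{B}
  T[5,5] 'b' = {B,T0}  orig:{B}
  T[1,2] 'ba' = ∅
  T[2,3] 'ab' = {S}
  T[3,4] 'bb' = {A,B}
  T[4,5] 'bb' = {A,B}
  T[1,3] 'bab' = ∅
  T[2,4] 'abb' = {S}
  T[3,5] 'bbb' = {S}
  T[1,4] 'babb' = ∅
  T[2,5] 'abbb' = {X2,X3}  orig:{}
  T[1,5] 'babbb' = {A,B}

Original NTs in T[1,5] deriving "babbb": ["A", "B"]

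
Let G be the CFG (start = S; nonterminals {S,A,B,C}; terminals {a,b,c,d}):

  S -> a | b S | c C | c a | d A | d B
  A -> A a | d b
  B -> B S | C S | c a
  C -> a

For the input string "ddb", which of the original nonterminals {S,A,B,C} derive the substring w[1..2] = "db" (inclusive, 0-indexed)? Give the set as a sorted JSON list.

Convert to CNF:
  S -> T1 A | T1 B | T2 S | T3 C | T3 T0 | a
  A -> A T0 | T1 T2
  B -> B S | C S | T3 T0
  C -> a
  T0 -> a
  T1 -> d
  T2 -> b
  T3 -> c

CYK fill — only the sub-triangle for w[1..2]:
  T[1,1] 'd' = {T1}  orig:{}
  T[2,2] 'b' = {T2}  orig:{}
  T[1,2] 'db' = {A}

Original NTs in T[1,2] deriving "db": ["A"]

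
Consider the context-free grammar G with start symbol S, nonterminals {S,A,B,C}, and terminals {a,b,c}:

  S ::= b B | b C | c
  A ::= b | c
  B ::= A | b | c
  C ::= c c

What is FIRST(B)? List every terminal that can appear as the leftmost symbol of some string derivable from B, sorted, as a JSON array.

FIRST iteration:
round 1:
  A via A→b: +{b}
  A via A→c: +{c}
  B via B→A: +{b,c}
  C via C→c c: +{c}
  S via S→b B: +{b}
  S via S→c: +{c}
  S: {b,c}  A: {b,c}  B: {b,c}  C: {c}
round 2: done
  S: {b,c}  A: {b,c}  B: {b,c}  C: {c}

FIRST(B) = ["b", "c"]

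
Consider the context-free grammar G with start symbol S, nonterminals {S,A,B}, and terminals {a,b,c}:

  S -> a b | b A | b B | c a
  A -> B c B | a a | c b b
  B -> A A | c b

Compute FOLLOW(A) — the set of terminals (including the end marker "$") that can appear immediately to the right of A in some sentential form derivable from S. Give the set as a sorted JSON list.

Compute FIRST by fixpoint:
[1]
  A via A→a a: +{a}
  A via A→c b b: +{c}
  B via B→A A: +{a,c}
  S via S→a b: +{a}
  S via S→b A: +{b}
  S via S→c a: +{c}
  FIRST[S]={a,b,c}  FIRST[A]={a,c}  FIRST[B]={a,c}
[2] (stable)
  FIRST[S]={a,b,c}  FIRST[A]={a,c}  FIRST[B]={a,c}

FOLLOW iteration:
seed FOLLOW(S) with $
iter 1:
  A→B c B: FOLLOW(B) ⊇ FIRST(c) = {c}; new: +{c}
  B→A A: FOLLOW(A) ⊇ FIRST(A) = {a,c}; new: +{a,c}
  S→b A: FOLLOW(A) ⊇ FOLLOW(S) ⊇ {$}; new: +{$}
  S→b B: FOLLOW(B) ⊇ FOLLOW(S) ⊇ {$}; new: +{$}
  S: {$}  A: {$,a,c}  B: {$,c}
iter 2:
  A→B c B: FOLLOW(B) ⊇ FOLLOW(A) ⊇ {$,a,c}; new: +{a}
  S: {$}  A: {$,a,c}  B: {$,a,c}
iter 3: done
  S: {$}  A: {$,a,c}  B: {$,a,c}

FOLLOW(A) = ["$", "a", "c"]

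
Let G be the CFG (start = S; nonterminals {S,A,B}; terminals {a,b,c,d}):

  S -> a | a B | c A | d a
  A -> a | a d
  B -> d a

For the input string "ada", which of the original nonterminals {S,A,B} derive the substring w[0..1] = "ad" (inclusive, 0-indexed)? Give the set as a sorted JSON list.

Convert to CNF:
  S -> T0 B | T1 T0 | T2 A | a
  A -> T0 T1 | a
  B -> T1 T0
  T0 -> a
  T1 -> d
  T2 -> c

CYK table (by increasing span) — only the sub-triangle for w[0..1]:
  cell(0,0) a: {A,S,T0}  orig:{A,S}
  cell(1,1) d: {T1}  orig:{}
  cell(0,1) ad: {A}

Original NTs in T[0,1] deriving "ad": ["A"]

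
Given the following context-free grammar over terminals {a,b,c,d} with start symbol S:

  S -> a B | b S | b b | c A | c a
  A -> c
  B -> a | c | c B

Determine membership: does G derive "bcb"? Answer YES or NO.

Convert to CNF:
  S -> T0 A | T0 T1 | T1 B | T2 S | T2 T2
  A -> c
  B -> T0 B | a | c
  T0 -> c
  T1 -> a
  T2 -> b

CYK table (by increasing span):
  [0..0]={T2}  "b"  orig:{}
  [1..1]={A,B,T0}  "c"  orig:{A,B}
  [2..2]={T2}  "b"  orig:{}
  [0..1]=∅  "bc"
  [1..2]=∅  "cb"
  [0..2]=∅  "bcb"

S ∉ T[0,2] ⇒ NO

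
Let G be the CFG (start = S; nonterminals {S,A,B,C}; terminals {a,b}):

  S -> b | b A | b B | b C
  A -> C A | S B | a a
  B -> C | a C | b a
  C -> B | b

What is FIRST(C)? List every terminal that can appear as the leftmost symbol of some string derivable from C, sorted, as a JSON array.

Compute FIRST by fixpoint:
pass 1:
  A via A→a a: +{a}
  B via B→a C: +{a}
  B via B→b a: +{b}
  C via C→B: +{a,b}
  S via S→b: +{b}
  FIRST(S)={b}  FIRST(A)={a}  FIRST(B)={a,b}  FIRST(C)={a,b}
pass 2:
  A via A→C A: +{b}
  FIRST(S)={b}  FIRST(A)={a,b}  FIRST(B)={a,b}  FIRST(C)={a,b}
pass 3: — fixpoint
  FIRST(S)={b}  FIRST(A)={a,b}  FIRST(B)={a,b}  FIRST(C)={a,b}

FIRST(C) = ["a", "b"]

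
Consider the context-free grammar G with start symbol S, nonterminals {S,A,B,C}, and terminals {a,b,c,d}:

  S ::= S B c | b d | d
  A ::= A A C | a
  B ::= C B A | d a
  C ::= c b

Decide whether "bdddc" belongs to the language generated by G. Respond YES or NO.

Convert to CNF:
  S -> S X6 | T3 T0 | d
  A -> A X4 | a
  B -> C X5 | T0 T1
  C -> T2 T3
  T0 -> d
  T1 -> a
  T2 -> c
  T3 -> b
  X4 -> A C
  X5 -> B A
  X6 -> B T2

Fill CYK table bottom-up:
  cell(0,0) b: {T3}  orig:{}
  cell(1,1) d: {S,T0}  orig:{S}
  cell(2,2) d: {S,T0}  orig:{S}
  cell(3,3) d: {S,T0}  orig:{S}
  cell(4,4) c: {T2}  orig:{}
  cell(0,1) bd: {S}
  cell(1,2) dd: ∅
  cell(2,3) dd: ∅
  cell(3,4) dc: ∅
  cell(0,2) bdd: ∅
  cell(1,3) ddd: ∅
  cell(2,4) ddc: ∅
  cell(0,3) bddd: ∅
  cell(1,4) dddc: ∅
  cell(0,4) bdddc: ∅

S ∉ T[0,4] ⇒ NO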